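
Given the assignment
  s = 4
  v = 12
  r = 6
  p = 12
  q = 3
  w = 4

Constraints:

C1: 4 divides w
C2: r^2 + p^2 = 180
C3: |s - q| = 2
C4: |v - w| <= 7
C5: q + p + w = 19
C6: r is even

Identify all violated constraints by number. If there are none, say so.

C1: 4 / 4 = 1, so 4 divides 4 — holds.
C2: r^2 + p^2 = 6^2 + 12^2 = 36 + 144 = 180 — holds.
C3: |4 - 3| = 1, not 2 — fails.
C4: |12 - 4| = 8; 8 > 7, exceeds bound 7 — fails.
C5: q + p + w = 3 + 12 + 4 = 19 — holds.
C6: r = 6 is even — holds.

Violated: 3 and 4.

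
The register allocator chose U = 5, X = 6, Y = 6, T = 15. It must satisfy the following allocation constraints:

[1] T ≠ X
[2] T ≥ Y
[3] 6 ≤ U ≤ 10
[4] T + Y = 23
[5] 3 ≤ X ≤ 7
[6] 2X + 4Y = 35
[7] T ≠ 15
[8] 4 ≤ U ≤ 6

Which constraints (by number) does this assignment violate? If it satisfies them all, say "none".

[1] T = 15, X = 6; distinct  holds
[2] T = 15, Y = 6; 15 ≥ 6  holds
[3] U = 5 is outside [6, 10]  fails
[4] T + Y = 15 + 6 = 21, not 23  fails
[5] X = 6 lies in [3, 7]  holds
[6] 2X + 4Y = 2(6) + 4(6) = 36, not 35  fails
[7] T = 15, but 15 is required to differ  fails
[8] U = 5 lies in [4, 6]  holds

Violated: 3, 4, 6, and 7.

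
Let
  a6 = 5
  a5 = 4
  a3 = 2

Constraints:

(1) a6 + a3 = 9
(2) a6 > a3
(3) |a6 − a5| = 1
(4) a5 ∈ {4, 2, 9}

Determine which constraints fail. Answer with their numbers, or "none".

Constraint 1 does not hold.

(1) a6 + a3 = 5 + 2 = 7, not 9 — violated.
(2) a6 = 5, a3 = 2; 5 > 2 — OK.
(3) |5 − 4| = 1 — OK.
(4) a5 = 4 is in {4, 2, 9} — OK.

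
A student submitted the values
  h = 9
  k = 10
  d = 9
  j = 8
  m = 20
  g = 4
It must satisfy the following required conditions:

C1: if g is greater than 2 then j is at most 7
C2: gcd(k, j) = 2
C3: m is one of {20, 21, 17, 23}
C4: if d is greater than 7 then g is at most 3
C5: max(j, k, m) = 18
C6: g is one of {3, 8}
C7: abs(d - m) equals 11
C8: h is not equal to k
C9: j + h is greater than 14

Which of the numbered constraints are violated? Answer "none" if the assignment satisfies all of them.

C1: g = 4 > 2, so we need j ≤ 7; but j = 8 > 7 — does not hold.
C2: gcd(10, 8) = 2 — holds.
C3: m = 20 is in {20, 21, 17, 23} — holds.
C4: d = 9 > 7, so we need g ≤ 3; but g = 4 > 3 — does not hold.
C5: max(8, 10, 20) = 20, not 18 — does not hold.
C6: g = 4 is not in {3, 8} — does not hold.
C7: abs(9 - 20) = 11 — holds.
C8: h = 9, k = 10; distinct — holds.
C9: j + h = 8 + 9 = 17; 17 > 14 — holds.

Constraints 1, 4, 5, 6 are violated.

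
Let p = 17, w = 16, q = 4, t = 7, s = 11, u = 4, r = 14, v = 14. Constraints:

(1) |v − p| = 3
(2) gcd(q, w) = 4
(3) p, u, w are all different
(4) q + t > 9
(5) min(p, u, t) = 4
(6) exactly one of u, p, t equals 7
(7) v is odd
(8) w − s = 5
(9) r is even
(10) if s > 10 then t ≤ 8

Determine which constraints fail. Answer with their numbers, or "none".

(1) |14 − 17| = 3 — holds.
(2) gcd(4, 16) = 4 — holds.
(3) values 17, 4, 16 are pairwise distinct — holds.
(4) q + t = 4 + 7 = 11; 11 > 9 — holds.
(5) min(17, 4, 7) = 4 — holds.
(6) u=4, p=17, t=7; 1 of them equals 7 — holds.
(7) v = 14 is even — does not hold.
(8) w − s = 16 − 11 = 5 — holds.
(9) r = 14 is even — holds.
(10) s = 11 > 10, so we need t ≤ 8; t = 7 ≤ 8 — holds.

No — constraint 7 is not satisfied.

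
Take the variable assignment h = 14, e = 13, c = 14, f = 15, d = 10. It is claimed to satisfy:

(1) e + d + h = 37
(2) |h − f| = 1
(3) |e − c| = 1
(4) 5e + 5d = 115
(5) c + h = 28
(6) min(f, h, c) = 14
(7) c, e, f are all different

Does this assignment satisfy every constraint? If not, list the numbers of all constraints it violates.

(1) e + d + h = 13 + 10 + 14 = 37 — holds.
(2) |14 − 15| = 1 — holds.
(3) |13 − 14| = 1 — holds.
(4) 5e + 5d = 5(13) + 5(10) = 115 — holds.
(5) c + h = 14 + 14 = 28 — holds.
(6) min(15, 14, 14) = 14 — holds.
(7) values 14, 13, 15 are pairwise distinct — holds.

All constraints are satisfied.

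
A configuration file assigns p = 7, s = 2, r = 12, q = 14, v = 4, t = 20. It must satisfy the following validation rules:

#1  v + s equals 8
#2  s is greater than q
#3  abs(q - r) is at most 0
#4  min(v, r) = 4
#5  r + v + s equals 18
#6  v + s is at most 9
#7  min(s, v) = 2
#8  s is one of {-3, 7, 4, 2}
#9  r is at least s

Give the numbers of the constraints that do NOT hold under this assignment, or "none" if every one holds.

Constraints 1, 2, 3 are violated.

#1 v + s = 4 + 2 = 6, not 8 — fails.
#2 s = 2, q = 14; 2 ≤ 14 (want >) — fails.
#3 abs(14 - 12) = 2; 2 > 0, exceeds bound 0 — fails.
#4 min(4, 12) = 4 — holds.
#5 r + v + s = 12 + 4 + 2 = 18 — holds.
#6 v + s = 4 + 2 = 6; 6 ≤ 9 — holds.
#7 min(2, 4) = 2 — holds.
#8 s = 2 is in {-3, 7, 4, 2} — holds.
#9 r = 12, s = 2; 12 ≥ 2 — holds.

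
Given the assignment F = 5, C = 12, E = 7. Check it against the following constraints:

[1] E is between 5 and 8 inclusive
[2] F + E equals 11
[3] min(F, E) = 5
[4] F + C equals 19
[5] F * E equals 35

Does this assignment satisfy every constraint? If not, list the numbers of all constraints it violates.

[1] E = 7 lies in [5, 8] — OK.
[2] F + E = 5 + 7 = 12, not 11 — violated.
[3] min(5, 7) = 5 — OK.
[4] F + C = 5 + 12 = 17, not 19 — violated.
[5] F * E = 5 * 7 = 35 — OK.

The assignment fails constraints 2 and 4.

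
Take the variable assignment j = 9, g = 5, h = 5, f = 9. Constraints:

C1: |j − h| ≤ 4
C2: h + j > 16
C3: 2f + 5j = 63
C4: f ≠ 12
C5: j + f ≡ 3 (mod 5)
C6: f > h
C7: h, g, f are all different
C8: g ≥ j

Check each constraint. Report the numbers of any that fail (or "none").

Constraints 2, 7, 8 are violated.

C1: |9 − 5| = 4; 4 ≤ 4 — holds.
C2: h + j = 5 + 9 = 14; 14 ≤ 16, bound 16 not met — does not hold.
C3: 2f + 5j = 2(9) + 5(9) = 63 — holds.
C4: f = 9, and 9 ≠ 12 — holds.
C5: j + f = 18; 18 mod 5 = 3 — holds.
C6: f = 9, h = 5; 9 > 5 — holds.
C7: h = g = 5, not all different — does not hold.
C8: g = 5, j = 9; 5 < 9 (want ≥) — does not hold.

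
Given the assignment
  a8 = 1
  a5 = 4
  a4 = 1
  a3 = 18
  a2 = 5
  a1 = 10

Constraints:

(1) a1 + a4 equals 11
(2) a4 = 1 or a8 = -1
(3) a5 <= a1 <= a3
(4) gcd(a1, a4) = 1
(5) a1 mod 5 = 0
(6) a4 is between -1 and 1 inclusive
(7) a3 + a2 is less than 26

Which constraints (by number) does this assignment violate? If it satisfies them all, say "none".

None — every constraint holds.

(1) a1 + a4 = 10 + 1 = 11  ✔
(2) a4 = 1 = 1 (first disjunct)  ✔
(3) values 4 <= 10 <= 18  ✔
(4) gcd(10, 1) = 1  ✔
(5) 10 mod 5 = 0  ✔
(6) a4 = 1 lies in [-1, 1]  ✔
(7) a3 + a2 = 18 + 5 = 23; 23 < 26  ✔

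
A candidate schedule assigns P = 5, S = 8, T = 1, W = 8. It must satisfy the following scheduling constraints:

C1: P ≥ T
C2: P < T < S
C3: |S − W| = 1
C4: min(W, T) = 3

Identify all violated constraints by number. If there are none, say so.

C1: P = 5, T = 1; 5 ≥ 1  yes
C2: values 5, 1, 8; P = 5 is not < T = 1  no
C3: |8 − 8| = 0, not 1  no
C4: min(8, 1) = 1, not 3  no

The assignment fails constraints 2, 3, and 4.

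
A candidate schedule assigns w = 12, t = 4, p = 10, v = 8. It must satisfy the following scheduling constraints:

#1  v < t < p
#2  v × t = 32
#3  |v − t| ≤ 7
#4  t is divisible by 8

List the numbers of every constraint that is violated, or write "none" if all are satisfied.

The assignment fails constraints 1, 4.

#1 values 8, 4, 10; v = 8 is not < t = 4 — does not hold.
#2 v × t = 8 × 4 = 32 — holds.
#3 |8 − 4| = 4; 4 ≤ 7 — holds.
#4 4 = 8×0 + 4, so 8 does not divide 4 — does not hold.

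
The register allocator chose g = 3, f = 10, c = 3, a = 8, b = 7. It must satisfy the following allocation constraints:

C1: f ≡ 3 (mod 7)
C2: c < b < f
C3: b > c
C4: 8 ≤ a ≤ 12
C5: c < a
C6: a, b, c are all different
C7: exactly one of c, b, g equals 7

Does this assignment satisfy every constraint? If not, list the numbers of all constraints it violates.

C1: 10 mod 7 = 3  true
C2: values 3 < 7 < 10  true
C3: b = 7, c = 3; 7 > 3  true
C4: a = 8 lies in [8, 12]  true
C5: c = 3, a = 8; 3 < 8  true
C6: values 8, 7, 3 are pairwise distinct  true
C7: c=3, b=7, g=3; 1 of them equals 7  true

The assignment satisfies every constraint.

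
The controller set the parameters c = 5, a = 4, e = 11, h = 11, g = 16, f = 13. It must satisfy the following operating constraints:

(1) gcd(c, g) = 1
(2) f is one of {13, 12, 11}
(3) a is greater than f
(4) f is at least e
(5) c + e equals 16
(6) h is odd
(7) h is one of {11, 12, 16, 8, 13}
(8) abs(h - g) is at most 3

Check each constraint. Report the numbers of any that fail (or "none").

Constraints 3 and 8 are violated.

(1) gcd(5, 16) = 1  ✓
(2) f = 13 is in {13, 12, 11}  ✓
(3) a = 4, f = 13; 4 ≤ 13 (want >)  ✗
(4) f = 13, e = 11; 13 ≥ 11  ✓
(5) c + e = 5 + 11 = 16  ✓
(6) h = 11 is odd  ✓
(7) h = 11 is in {11, 12, 16, 8, 13}  ✓
(8) abs(11 - 16) = 5; 5 > 3, exceeds bound 3  ✗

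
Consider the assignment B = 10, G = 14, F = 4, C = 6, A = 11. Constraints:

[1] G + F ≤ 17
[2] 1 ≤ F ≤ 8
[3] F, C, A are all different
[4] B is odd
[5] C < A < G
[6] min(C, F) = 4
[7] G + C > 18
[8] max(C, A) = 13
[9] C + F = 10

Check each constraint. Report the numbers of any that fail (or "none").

[1] G + F = 14 + 4 = 18; 18 > 17, bound 17 not met — violated.
[2] F = 4 lies in [1, 8] — satisfied.
[3] values 4, 6, 11 are pairwise distinct — satisfied.
[4] B = 10 is even — violated.
[5] values 6 < 11 < 14 — satisfied.
[6] min(6, 4) = 4 — satisfied.
[7] G + C = 14 + 6 = 20; 20 > 18 — satisfied.
[8] max(6, 11) = 11, not 13 — violated.
[9] C + F = 6 + 4 = 10 — satisfied.

Constraints 1, 4, 8 are violated.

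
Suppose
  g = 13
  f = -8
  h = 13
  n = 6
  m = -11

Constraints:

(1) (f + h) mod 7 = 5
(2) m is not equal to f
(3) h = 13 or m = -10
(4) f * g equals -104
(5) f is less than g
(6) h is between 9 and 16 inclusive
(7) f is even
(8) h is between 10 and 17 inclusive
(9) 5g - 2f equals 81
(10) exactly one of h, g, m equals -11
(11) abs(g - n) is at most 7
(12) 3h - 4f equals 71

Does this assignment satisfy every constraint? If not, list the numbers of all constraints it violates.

(1) f + h = 5; 5 mod 7 = 5 — holds.
(2) m = -11, f = -8; distinct — holds.
(3) h = 13 = 13 (first disjunct) — holds.
(4) f * g = -8 * 13 = -104 — holds.
(5) f = -8, g = 13; -8 < 13 — holds.
(6) h = 13 lies in [9, 16] — holds.
(7) f = -8 is even — holds.
(8) h = 13 lies in [10, 17] — holds.
(9) 5g - 2f = 5(13) - 2(-8) = 81 — holds.
(10) h=13, g=13, m=-11; 1 of them equals -11 — holds.
(11) abs(13 - 6) = 7; 7 ≤ 7 — holds.
(12) 3h - 4f = 3(13) - 4(-8) = 71 — holds.

The assignment satisfies every constraint.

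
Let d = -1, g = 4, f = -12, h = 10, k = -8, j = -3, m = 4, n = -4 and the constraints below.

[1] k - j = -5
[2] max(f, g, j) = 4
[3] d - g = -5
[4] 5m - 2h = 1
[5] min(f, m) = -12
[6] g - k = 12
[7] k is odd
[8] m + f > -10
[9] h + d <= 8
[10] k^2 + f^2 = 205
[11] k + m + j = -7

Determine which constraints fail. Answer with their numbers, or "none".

[1] k - j = -8 - (-3) = -5 — holds.
[2] max(-12, 4, -3) = 4 — holds.
[3] d - g = -1 - 4 = -5 — holds.
[4] 5m - 2h = 5(4) - 2(10) = 0, not 1 — fails.
[5] min(-12, 4) = -12 — holds.
[6] g - k = 4 - (-8) = 12 — holds.
[7] k = -8 is even — fails.
[8] m + f = 4 + (-12) = -8; -8 > -10 — holds.
[9] h + d = 10 + (-1) = 9; 9 > 8, bound 8 not met — fails.
[10] k^2 + f^2 = (-8)^2 + (-12)^2 = 64 + 144 = 208, not 205 — fails.
[11] k + m + j = -8 + 4 + (-3) = -7 — holds.

Constraints 4, 7, 9, and 10 are violated.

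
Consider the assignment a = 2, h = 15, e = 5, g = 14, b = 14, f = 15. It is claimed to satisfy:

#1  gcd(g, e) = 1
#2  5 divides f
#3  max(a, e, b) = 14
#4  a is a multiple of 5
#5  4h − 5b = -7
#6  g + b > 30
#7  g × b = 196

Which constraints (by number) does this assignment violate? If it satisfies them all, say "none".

#1 gcd(14, 5) = 1 — holds.
#2 15 / 5 = 3, so 5 divides 15 — holds.
#3 max(2, 5, 14) = 14 — holds.
#4 2 = 5×0 + 2, so 5 does not divide 2 — does not hold.
#5 4h − 5b = 4(15) − 5(14) = -10, not -7 — does not hold.
#6 g + b = 14 + 14 = 28; 28 ≤ 30, bound 30 not met — does not hold.
#7 g × b = 14 × 14 = 196 — holds.

Constraints 4, 5, 6 do not hold.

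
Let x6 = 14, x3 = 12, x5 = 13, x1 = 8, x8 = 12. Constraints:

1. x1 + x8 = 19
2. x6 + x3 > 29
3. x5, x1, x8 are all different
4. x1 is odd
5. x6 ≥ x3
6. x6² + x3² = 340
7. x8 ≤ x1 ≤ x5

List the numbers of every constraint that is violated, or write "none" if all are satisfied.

1. x1 + x8 = 8 + 12 = 20, not 19  false
2. x6 + x3 = 14 + 12 = 26; 26 ≤ 29, bound 29 not met  false
3. values 13, 8, 12 are pairwise distinct  true
4. x1 = 8 is even  false
5. x6 = 14, x3 = 12; 14 ≥ 12  true
6. x6² + x3² = 14² + 12² = 196 + 144 = 340  true
7. values 12, 8, 13; x8 = 12 is not ≤ x1 = 8  false

Constraints 1, 2, 4, 7 are violated.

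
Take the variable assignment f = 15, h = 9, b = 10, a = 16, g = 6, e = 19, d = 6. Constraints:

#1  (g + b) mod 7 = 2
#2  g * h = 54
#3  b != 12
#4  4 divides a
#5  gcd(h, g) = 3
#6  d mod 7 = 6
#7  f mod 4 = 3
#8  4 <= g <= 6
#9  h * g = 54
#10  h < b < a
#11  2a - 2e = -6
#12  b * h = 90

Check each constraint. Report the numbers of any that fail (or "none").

No violations.

#1 g + b = 16; 16 mod 7 = 2 — holds.
#2 g * h = 6 * 9 = 54 — holds.
#3 b = 10, and 10 ≠ 12 — holds.
#4 16 / 4 = 4, so 4 divides 16 — holds.
#5 gcd(9, 6) = 3 — holds.
#6 6 mod 7 = 6 — holds.
#7 15 mod 4 = 3 — holds.
#8 g = 6 lies in [4, 6] — holds.
#9 h * g = 9 * 6 = 54 — holds.
#10 values 9 < 10 < 16 — holds.
#11 2a - 2e = 2(16) - 2(19) = -6 — holds.
#12 b * h = 10 * 9 = 90 — holds.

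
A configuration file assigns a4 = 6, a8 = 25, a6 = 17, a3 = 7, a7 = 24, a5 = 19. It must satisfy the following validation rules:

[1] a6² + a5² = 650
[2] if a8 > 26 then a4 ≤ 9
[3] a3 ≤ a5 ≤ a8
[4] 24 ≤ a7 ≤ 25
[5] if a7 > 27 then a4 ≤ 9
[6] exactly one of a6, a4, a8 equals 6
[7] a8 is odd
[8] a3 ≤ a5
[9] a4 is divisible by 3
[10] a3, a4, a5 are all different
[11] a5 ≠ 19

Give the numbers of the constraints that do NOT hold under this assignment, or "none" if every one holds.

Constraint 11 does not hold.

[1] a6² + a5² = 17² + 19² = 289 + 361 = 650 — holds.
[2] a8 = 25, not > 26; antecedent false, conditional vacuously true — holds.
[3] values 7 ≤ 19 ≤ 25 — holds.
[4] a7 = 24 lies in [24, 25] — holds.
[5] a7 = 24, not > 27; antecedent false, conditional vacuously true — holds.
[6] a6=17, a4=6, a8=25; 1 of them equals 6 — holds.
[7] a8 = 25 is odd — holds.
[8] a3 = 7, a5 = 19; 7 ≤ 19 — holds.
[9] 6 / 3 = 2, so 3 divides 6 — holds.
[10] values 7, 6, 19 are pairwise distinct — holds.
[11] a5 = 19, but 19 is required to differ — fails.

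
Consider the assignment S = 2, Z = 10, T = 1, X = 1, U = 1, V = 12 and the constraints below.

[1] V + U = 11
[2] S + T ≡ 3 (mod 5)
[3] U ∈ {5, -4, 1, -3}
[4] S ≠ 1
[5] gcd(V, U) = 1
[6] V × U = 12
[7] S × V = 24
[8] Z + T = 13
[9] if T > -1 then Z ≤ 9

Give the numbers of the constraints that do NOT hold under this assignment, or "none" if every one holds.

No — constraints 1, 8, and 9 are not satisfied.

[1] V + U = 12 + 1 = 13, not 11 — violated.
[2] S + T = 3; 3 mod 5 = 3 — satisfied.
[3] U = 1 is in {5, -4, 1, -3} — satisfied.
[4] S = 2, and 2 ≠ 1 — satisfied.
[5] gcd(12, 1) = 1 — satisfied.
[6] V × U = 12 × 1 = 12 — satisfied.
[7] S × V = 2 × 12 = 24 — satisfied.
[8] Z + T = 10 + 1 = 11, not 13 — violated.
[9] T = 1 > -1, so we need Z ≤ 9; but Z = 10 > 9 — violated.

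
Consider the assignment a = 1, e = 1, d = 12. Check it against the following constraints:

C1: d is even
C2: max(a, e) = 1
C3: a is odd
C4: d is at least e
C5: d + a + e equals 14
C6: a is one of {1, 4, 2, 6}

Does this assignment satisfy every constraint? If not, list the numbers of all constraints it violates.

All constraints are satisfied.

C1: d = 12 is even — holds.
C2: max(1, 1) = 1 — holds.
C3: a = 1 is odd — holds.
C4: d = 12, e = 1; 12 ≥ 1 — holds.
C5: d + a + e = 12 + 1 + 1 = 14 — holds.
C6: a = 1 is in {1, 4, 2, 6} — holds.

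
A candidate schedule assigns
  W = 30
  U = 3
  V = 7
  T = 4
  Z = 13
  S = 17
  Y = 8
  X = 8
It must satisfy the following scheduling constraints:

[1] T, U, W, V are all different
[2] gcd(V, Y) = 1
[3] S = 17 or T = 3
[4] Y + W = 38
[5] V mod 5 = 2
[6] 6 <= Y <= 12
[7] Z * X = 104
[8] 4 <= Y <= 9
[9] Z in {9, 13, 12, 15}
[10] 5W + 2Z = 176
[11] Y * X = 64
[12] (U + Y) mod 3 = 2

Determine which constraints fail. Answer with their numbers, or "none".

[1] values 4, 3, 30, 7 are pairwise distinct — holds.
[2] gcd(7, 8) = 1 — holds.
[3] S = 17 = 17 (first disjunct) — holds.
[4] Y + W = 8 + 30 = 38 — holds.
[5] 7 mod 5 = 2 — holds.
[6] Y = 8 lies in [6, 12] — holds.
[7] Z * X = 13 * 8 = 104 — holds.
[8] Y = 8 lies in [4, 9] — holds.
[9] Z = 13 is in {9, 13, 12, 15} — holds.
[10] 5W + 2Z = 5(30) + 2(13) = 176 — holds.
[11] Y * X = 8 * 8 = 64 — holds.
[12] U + Y = 11; 11 mod 3 = 2 — holds.

No violations.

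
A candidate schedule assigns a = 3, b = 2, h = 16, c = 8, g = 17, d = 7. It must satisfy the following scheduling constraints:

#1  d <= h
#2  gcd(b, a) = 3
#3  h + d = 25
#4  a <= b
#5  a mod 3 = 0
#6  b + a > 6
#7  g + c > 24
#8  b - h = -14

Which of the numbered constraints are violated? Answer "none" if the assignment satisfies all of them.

No — constraints 2, 3, 4, 6 are not satisfied.

#1 d = 7, h = 16; 7 ≤ 16  OK
#2 gcd(2, 3) = 1, not 3  FAIL
#3 h + d = 16 + 7 = 23, not 25  FAIL
#4 a = 3, b = 2; 3 > 2 (want ≤)  FAIL
#5 3 mod 3 = 0  OK
#6 b + a = 2 + 3 = 5; 5 ≤ 6, bound 6 not met  FAIL
#7 g + c = 17 + 8 = 25; 25 > 24  OK
#8 b - h = 2 - 16 = -14  OK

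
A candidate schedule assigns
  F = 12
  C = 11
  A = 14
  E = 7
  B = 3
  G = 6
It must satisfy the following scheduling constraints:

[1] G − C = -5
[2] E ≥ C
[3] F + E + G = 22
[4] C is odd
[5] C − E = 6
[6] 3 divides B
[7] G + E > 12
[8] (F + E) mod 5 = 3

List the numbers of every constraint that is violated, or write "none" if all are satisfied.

No — constraints 2, 3, 5, and 8 are not satisfied.

[1] G − C = 6 − 11 = -5 — holds.
[2] E = 7, C = 11; 7 < 11 (want ≥) — does not hold.
[3] F + E + G = 12 + 7 + 6 = 25, not 22 — does not hold.
[4] C = 11 is odd — holds.
[5] C − E = 11 − 7 = 4, not 6 — does not hold.
[6] 3 / 3 = 1, so 3 divides 3 — holds.
[7] G + E = 6 + 7 = 13; 13 > 12 — holds.
[8] F + E = 19; 19 mod 5 = 4, not 3 — does not hold.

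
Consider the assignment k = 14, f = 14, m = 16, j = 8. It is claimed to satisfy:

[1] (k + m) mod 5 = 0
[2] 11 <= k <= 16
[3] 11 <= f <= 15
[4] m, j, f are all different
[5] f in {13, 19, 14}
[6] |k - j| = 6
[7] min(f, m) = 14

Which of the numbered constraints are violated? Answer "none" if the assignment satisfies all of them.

All constraints are satisfied.

[1] k + m = 30; 30 mod 5 = 0  ✓
[2] k = 14 lies in [11, 16]  ✓
[3] f = 14 lies in [11, 15]  ✓
[4] values 16, 8, 14 are pairwise distinct  ✓
[5] f = 14 is in {13, 19, 14}  ✓
[6] |14 - 8| = 6  ✓
[7] min(14, 16) = 14  ✓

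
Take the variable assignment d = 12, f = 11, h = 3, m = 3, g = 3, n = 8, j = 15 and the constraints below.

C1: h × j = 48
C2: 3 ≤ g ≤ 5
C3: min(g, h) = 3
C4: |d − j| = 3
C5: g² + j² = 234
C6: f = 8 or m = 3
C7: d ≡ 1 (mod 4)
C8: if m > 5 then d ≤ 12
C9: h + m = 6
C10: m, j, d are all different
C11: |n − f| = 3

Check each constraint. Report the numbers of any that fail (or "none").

C1: h × j = 3 × 15 = 45, not 48 — violated.
C2: g = 3 lies in [3, 5] — OK.
C3: min(3, 3) = 3 — OK.
C4: |12 − 15| = 3 — OK.
C5: g² + j² = 3² + 15² = 9 + 225 = 234 — OK.
C6: f = 11 ≠ 8, but m = 3 = 3 (second disjunct) — OK.
C7: 12 mod 4 = 0, not 1 — violated.
C8: m = 3, not > 5; antecedent false, conditional vacuously true — OK.
C9: h + m = 3 + 3 = 6 — OK.
C10: values 3, 15, 12 are pairwise distinct — OK.
C11: |8 − 11| = 3 — OK.

Constraints 1, 7 do not hold.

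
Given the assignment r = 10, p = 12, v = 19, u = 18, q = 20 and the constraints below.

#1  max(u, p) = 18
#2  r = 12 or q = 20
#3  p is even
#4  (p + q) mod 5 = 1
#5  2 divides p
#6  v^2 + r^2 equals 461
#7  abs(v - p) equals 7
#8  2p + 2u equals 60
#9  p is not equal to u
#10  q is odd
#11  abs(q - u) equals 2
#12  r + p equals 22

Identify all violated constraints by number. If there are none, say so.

#1 max(18, 12) = 18 — holds.
#2 r = 10 ≠ 12, but q = 20 = 20 (second disjunct) — holds.
#3 p = 12 is even — holds.
#4 p + q = 32; 32 mod 5 = 2, not 1 — does not hold.
#5 12 / 2 = 6, so 2 divides 12 — holds.
#6 v^2 + r^2 = 19^2 + 10^2 = 361 + 100 = 461 — holds.
#7 abs(19 - 12) = 7 — holds.
#8 2p + 2u = 2(12) + 2(18) = 60 — holds.
#9 p = 12, u = 18; distinct — holds.
#10 q = 20 is even — does not hold.
#11 abs(20 - 18) = 2 — holds.
#12 r + p = 10 + 12 = 22 — holds.

Constraints 4 and 10 are violated.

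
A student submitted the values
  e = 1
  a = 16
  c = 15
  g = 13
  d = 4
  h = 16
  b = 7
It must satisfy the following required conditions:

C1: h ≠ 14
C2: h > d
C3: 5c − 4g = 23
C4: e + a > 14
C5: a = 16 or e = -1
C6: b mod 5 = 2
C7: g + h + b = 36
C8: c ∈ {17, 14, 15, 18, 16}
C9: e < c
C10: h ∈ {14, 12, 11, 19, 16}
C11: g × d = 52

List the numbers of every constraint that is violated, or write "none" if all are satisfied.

The assignment satisfies every constraint.

C1: h = 16, and 16 ≠ 14  ✓
C2: h = 16, d = 4; 16 > 4  ✓
C3: 5c − 4g = 5(15) − 4(13) = 23  ✓
C4: e + a = 1 + 16 = 17; 17 > 14  ✓
C5: a = 16 = 16 (first disjunct)  ✓
C6: 7 mod 5 = 2  ✓
C7: g + h + b = 13 + 16 + 7 = 36  ✓
C8: c = 15 is in {17, 14, 15, 18, 16}  ✓
C9: e = 1, c = 15; 1 < 15  ✓
C10: h = 16 is in {14, 12, 11, 19, 16}  ✓
C11: g × d = 13 × 4 = 52  ✓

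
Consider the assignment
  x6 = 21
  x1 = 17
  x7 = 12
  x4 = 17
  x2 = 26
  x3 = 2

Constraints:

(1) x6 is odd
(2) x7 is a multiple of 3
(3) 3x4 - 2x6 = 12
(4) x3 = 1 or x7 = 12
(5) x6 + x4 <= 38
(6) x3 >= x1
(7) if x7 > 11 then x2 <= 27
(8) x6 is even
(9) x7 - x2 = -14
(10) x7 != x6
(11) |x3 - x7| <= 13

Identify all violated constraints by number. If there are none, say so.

The assignment fails constraints 3, 6, and 8.

(1) x6 = 21 is odd — OK.
(2) 12 / 3 = 4, so 3 divides 12 — OK.
(3) 3x4 - 2x6 = 3(17) - 2(21) = 9, not 12 — violated.
(4) x3 = 2 ≠ 1, but x7 = 12 = 12 (second disjunct) — OK.
(5) x6 + x4 = 21 + 17 = 38; 38 ≤ 38 — OK.
(6) x3 = 2, x1 = 17; 2 < 17 (want ≥) — violated.
(7) x7 = 12 > 11, so we need x2 ≤ 27; x2 = 26 ≤ 27 — OK.
(8) x6 = 21 is odd — violated.
(9) x7 - x2 = 12 - 26 = -14 — OK.
(10) x7 = 12, x6 = 21; distinct — OK.
(11) |2 - 12| = 10; 10 ≤ 13 — OK.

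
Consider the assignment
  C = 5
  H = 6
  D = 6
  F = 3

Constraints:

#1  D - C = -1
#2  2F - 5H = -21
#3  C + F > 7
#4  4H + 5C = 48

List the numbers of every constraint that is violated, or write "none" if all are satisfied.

Violated: 1, 2, and 4.

#1 D - C = 6 - 5 = 1, not -1  FAIL
#2 2F - 5H = 2(3) - 5(6) = -24, not -21  FAIL
#3 C + F = 5 + 3 = 8; 8 > 7  OK
#4 4H + 5C = 4(6) + 5(5) = 49, not 48  FAIL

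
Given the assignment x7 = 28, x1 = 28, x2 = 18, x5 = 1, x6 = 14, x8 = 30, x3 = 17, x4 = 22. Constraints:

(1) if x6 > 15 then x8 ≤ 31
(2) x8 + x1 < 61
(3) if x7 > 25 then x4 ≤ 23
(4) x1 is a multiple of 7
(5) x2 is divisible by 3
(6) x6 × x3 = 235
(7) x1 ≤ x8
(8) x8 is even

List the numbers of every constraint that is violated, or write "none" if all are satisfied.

(1) x6 = 14, not > 15; antecedent false, conditional vacuously true  holds
(2) x8 + x1 = 30 + 28 = 58; 58 < 61  holds
(3) x7 = 28 > 25, so we need x4 ≤ 23; x4 = 22 ≤ 23  holds
(4) 28 / 7 = 4, so 7 divides 28  holds
(5) 18 / 3 = 6, so 3 divides 18  holds
(6) x6 × x3 = 14 × 17 = 238, not 235  fails
(7) x1 = 28, x8 = 30; 28 ≤ 30  holds
(8) x8 = 30 is even  holds

No — constraint 6 is not satisfied.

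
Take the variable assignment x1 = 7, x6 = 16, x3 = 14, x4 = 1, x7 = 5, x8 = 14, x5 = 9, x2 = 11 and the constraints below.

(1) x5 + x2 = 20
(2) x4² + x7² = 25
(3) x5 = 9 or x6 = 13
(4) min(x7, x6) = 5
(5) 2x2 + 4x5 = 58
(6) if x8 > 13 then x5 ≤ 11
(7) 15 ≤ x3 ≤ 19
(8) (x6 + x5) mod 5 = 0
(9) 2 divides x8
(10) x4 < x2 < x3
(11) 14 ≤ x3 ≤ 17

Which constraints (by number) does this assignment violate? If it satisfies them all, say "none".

Constraints 2 and 7 are violated.

(1) x5 + x2 = 9 + 11 = 20  ✓
(2) x4² + x7² = 1² + 5² = 1 + 25 = 26, not 25  ✗
(3) x5 = 9 = 9 (first disjunct)  ✓
(4) min(5, 16) = 5  ✓
(5) 2x2 + 4x5 = 2(11) + 4(9) = 58  ✓
(6) x8 = 14 > 13, so we need x5 ≤ 11; x5 = 9 ≤ 11  ✓
(7) x3 = 14 is outside [15, 19]  ✗
(8) x6 + x5 = 25; 25 mod 5 = 0  ✓
(9) 14 / 2 = 7, so 2 divides 14  ✓
(10) values 1 < 11 < 14  ✓
(11) x3 = 14 lies in [14, 17]  ✓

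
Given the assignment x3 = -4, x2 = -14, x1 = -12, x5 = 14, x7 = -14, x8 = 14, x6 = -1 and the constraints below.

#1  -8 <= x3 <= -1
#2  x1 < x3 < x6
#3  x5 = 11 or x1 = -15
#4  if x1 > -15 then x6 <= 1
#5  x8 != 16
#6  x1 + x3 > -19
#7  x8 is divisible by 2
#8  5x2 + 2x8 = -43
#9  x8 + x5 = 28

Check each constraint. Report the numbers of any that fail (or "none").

The assignment fails constraints 3 and 8.

#1 x3 = -4 lies in [-8, -1]  ✔
#2 values -12 < -4 < -1  ✔
#3 x5 = 14 ≠ 11 and x1 = -12 ≠ -15; both disjuncts false  ✘
#4 x1 = -12 > -15, so we need x6 ≤ 1; x6 = -1 ≤ 1  ✔
#5 x8 = 14, and 14 ≠ 16  ✔
#6 x1 + x3 = -12 + (-4) = -16; -16 > -19  ✔
#7 14 / 2 = 7, so 2 divides 14  ✔
#8 5x2 + 2x8 = 5(-14) + 2(14) = -42, not -43  ✘
#9 x8 + x5 = 14 + 14 = 28  ✔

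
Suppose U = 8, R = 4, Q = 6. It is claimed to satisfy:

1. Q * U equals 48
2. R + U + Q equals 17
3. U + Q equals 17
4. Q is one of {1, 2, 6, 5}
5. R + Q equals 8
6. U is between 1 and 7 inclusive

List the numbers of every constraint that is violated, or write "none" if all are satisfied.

1. Q * U = 6 * 8 = 48  OK
2. R + U + Q = 4 + 8 + 6 = 18, not 17  FAIL
3. U + Q = 8 + 6 = 14, not 17  FAIL
4. Q = 6 is in {1, 2, 6, 5}  OK
5. R + Q = 4 + 6 = 10, not 8  FAIL
6. U = 8 is outside [1, 7]  FAIL

No — constraints 2, 3, 5, and 6 are not satisfied.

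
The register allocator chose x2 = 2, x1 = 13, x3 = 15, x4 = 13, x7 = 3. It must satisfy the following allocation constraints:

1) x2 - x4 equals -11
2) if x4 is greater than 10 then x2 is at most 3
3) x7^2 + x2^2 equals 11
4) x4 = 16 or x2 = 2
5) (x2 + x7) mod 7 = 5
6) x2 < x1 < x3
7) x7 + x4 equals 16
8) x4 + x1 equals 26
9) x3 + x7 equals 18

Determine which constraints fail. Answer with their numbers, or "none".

Constraint 3 does not hold.

1) x2 - x4 = 2 - 13 = -11  ✔
2) x4 = 13 > 10, so we need x2 ≤ 3; x2 = 2 ≤ 3  ✔
3) x7^2 + x2^2 = 3^2 + 2^2 = 9 + 4 = 13, not 11  ✘
4) x4 = 13 ≠ 16, but x2 = 2 = 2 (second disjunct)  ✔
5) x2 + x7 = 5; 5 mod 7 = 5  ✔
6) values 2 < 13 < 15  ✔
7) x7 + x4 = 3 + 13 = 16  ✔
8) x4 + x1 = 13 + 13 = 26  ✔
9) x3 + x7 = 15 + 3 = 18  ✔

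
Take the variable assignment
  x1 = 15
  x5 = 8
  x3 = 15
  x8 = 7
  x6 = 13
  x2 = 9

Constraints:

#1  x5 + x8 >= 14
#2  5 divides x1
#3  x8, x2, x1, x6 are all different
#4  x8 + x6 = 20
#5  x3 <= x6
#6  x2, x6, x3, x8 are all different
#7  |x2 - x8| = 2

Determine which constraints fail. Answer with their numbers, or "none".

#1 x5 + x8 = 8 + 7 = 15; 15 ≥ 14 — holds.
#2 15 / 5 = 3, so 5 divides 15 — holds.
#3 values 7, 9, 15, 13 are pairwise distinct — holds.
#4 x8 + x6 = 7 + 13 = 20 — holds.
#5 x3 = 15, x6 = 13; 15 > 13 (want ≤) — fails.
#6 values 9, 13, 15, 7 are pairwise distinct — holds.
#7 |9 - 7| = 2 — holds.

The assignment fails constraint 5.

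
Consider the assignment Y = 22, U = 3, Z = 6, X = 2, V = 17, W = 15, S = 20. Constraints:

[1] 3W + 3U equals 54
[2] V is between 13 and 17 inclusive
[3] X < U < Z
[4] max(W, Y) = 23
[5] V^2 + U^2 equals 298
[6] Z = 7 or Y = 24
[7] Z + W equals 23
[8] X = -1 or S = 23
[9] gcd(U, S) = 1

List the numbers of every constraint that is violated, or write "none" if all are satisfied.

The assignment fails constraints 4, 6, 7, 8.

[1] 3W + 3U = 3(15) + 3(3) = 54  ✓
[2] V = 17 lies in [13, 17]  ✓
[3] values 2 < 3 < 6  ✓
[4] max(15, 22) = 22, not 23  ✗
[5] V^2 + U^2 = 17^2 + 3^2 = 289 + 9 = 298  ✓
[6] Z = 6 ≠ 7 and Y = 22 ≠ 24; both disjuncts false  ✗
[7] Z + W = 6 + 15 = 21, not 23  ✗
[8] X = 2 ≠ -1 and S = 20 ≠ 23; both disjuncts false  ✗
[9] gcd(3, 20) = 1  ✓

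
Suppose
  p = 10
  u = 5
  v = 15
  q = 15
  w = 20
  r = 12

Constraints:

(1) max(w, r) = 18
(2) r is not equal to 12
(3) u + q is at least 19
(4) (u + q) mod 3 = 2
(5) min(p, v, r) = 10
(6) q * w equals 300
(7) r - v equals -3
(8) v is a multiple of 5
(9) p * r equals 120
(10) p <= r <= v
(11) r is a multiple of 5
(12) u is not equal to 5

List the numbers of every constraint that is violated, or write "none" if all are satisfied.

Violated: 1, 2, 11, and 12.

(1) max(20, 12) = 20, not 18 — does not hold.
(2) r = 12, but 12 is required to differ — does not hold.
(3) u + q = 5 + 15 = 20; 20 ≥ 19 — holds.
(4) u + q = 20; 20 mod 3 = 2 — holds.
(5) min(10, 15, 12) = 10 — holds.
(6) q * w = 15 * 20 = 300 — holds.
(7) r - v = 12 - 15 = -3 — holds.
(8) 15 / 5 = 3, so 5 divides 15 — holds.
(9) p * r = 10 * 12 = 120 — holds.
(10) values 10 <= 12 <= 15 — holds.
(11) 12 = 5*2 + 2, so 5 does not divide 12 — does not hold.
(12) u = 5, but 5 is required to differ — does not hold.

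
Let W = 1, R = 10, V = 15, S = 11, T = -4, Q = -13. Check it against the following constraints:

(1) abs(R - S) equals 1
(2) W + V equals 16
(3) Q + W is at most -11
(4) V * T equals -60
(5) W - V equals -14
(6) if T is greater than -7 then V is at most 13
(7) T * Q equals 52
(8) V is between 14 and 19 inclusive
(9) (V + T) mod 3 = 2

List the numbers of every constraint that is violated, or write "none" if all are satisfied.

(1) abs(10 - 11) = 1  holds
(2) W + V = 1 + 15 = 16  holds
(3) Q + W = -13 + 1 = -12; -12 ≤ -11  holds
(4) V * T = 15 * (-4) = -60  holds
(5) W - V = 1 - 15 = -14  holds
(6) T = -4 > -7, so we need V ≤ 13; but V = 15 > 13  fails
(7) T * Q = -4 * (-13) = 52  holds
(8) V = 15 lies in [14, 19]  holds
(9) V + T = 11; 11 mod 3 = 2  holds

The assignment fails constraint 6.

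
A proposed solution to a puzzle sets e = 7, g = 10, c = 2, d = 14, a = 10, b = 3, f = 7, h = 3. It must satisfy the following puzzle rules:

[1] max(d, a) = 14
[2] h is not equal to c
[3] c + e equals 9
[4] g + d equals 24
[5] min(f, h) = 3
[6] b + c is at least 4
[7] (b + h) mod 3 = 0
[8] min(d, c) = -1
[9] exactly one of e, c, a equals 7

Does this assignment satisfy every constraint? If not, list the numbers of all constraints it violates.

[1] max(14, 10) = 14 — holds.
[2] h = 3, c = 2; distinct — holds.
[3] c + e = 2 + 7 = 9 — holds.
[4] g + d = 10 + 14 = 24 — holds.
[5] min(7, 3) = 3 — holds.
[6] b + c = 3 + 2 = 5; 5 ≥ 4 — holds.
[7] b + h = 6; 6 mod 3 = 0 — holds.
[8] min(14, 2) = 2, not -1 — does not hold.
[9] e=7, c=2, a=10; 1 of them equals 7 — holds.

The assignment fails constraint 8.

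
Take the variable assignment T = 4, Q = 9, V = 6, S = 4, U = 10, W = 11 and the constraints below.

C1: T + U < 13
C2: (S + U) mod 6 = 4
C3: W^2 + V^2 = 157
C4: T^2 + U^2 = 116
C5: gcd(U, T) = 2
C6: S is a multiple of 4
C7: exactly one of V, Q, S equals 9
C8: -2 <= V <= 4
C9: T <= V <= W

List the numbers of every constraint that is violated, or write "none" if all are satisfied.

The assignment fails constraints 1, 2, 8.

C1: T + U = 4 + 10 = 14; 14 ≥ 13, bound 13 not met  fails
C2: S + U = 14; 14 mod 6 = 2, not 4  fails
C3: W^2 + V^2 = 11^2 + 6^2 = 121 + 36 = 157  holds
C4: T^2 + U^2 = 4^2 + 10^2 = 16 + 100 = 116  holds
C5: gcd(10, 4) = 2  holds
C6: 4 / 4 = 1, so 4 divides 4  holds
C7: V=6, Q=9, S=4; 1 of them equals 9  holds
C8: V = 6 is outside [-2, 4]  fails
C9: values 4 <= 6 <= 11  holds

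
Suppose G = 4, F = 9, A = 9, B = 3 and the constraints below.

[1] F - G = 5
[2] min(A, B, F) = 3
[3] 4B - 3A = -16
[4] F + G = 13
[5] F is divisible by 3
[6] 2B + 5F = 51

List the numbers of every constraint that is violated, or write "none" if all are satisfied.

Constraint 3 is violated.

[1] F - G = 9 - 4 = 5  yes
[2] min(9, 3, 9) = 3  yes
[3] 4B - 3A = 4(3) - 3(9) = -15, not -16  no
[4] F + G = 9 + 4 = 13  yes
[5] 9 / 3 = 3, so 3 divides 9  yes
[6] 2B + 5F = 2(3) + 5(9) = 51  yes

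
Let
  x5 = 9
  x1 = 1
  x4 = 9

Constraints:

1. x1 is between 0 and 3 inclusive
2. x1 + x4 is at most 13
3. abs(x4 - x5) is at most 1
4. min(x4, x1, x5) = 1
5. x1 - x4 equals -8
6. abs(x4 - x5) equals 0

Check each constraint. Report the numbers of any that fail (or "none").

1. x1 = 1 lies in [0, 3] — satisfied.
2. x1 + x4 = 1 + 9 = 10; 10 ≤ 13 — satisfied.
3. abs(9 - 9) = 0; 0 ≤ 1 — satisfied.
4. min(9, 1, 9) = 1 — satisfied.
5. x1 - x4 = 1 - 9 = -8 — satisfied.
6. abs(9 - 9) = 0 — satisfied.

Yes — all constraints hold.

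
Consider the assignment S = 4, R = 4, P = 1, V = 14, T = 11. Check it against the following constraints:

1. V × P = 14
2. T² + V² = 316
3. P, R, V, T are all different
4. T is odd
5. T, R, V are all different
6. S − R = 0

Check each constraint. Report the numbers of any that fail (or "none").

1. V × P = 14 × 1 = 14  OK
2. T² + V² = 11² + 14² = 121 + 196 = 317, not 316  FAIL
3. values 1, 4, 14, 11 are pairwise distinct  OK
4. T = 11 is odd  OK
5. values 11, 4, 14 are pairwise distinct  OK
6. S − R = 4 − 4 = 0  OK

The assignment fails constraint 2.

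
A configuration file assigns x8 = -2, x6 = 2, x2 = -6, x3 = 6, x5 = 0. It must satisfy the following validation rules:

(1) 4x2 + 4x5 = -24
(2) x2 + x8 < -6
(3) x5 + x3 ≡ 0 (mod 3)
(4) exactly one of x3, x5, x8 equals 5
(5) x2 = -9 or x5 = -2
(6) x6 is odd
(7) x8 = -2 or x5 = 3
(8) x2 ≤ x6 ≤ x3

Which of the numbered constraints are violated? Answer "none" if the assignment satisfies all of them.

Constraints 4, 5, 6 do not hold.

(1) 4x2 + 4x5 = 4(-6) + 4(0) = -24 — holds.
(2) x2 + x8 = -6 + (-2) = -8; -8 < -6 — holds.
(3) x5 + x3 = 6; 6 mod 3 = 0 — holds.
(4) x3=6, x5=0, x8=-2; 0 of them equal 5, not exactly one — fails.
(5) x2 = -6 ≠ -9 and x5 = 0 ≠ -2; both disjuncts false — fails.
(6) x6 = 2 is even — fails.
(7) x8 = -2 = -2 (first disjunct) — holds.
(8) values -6 ≤ 2 ≤ 6 — holds.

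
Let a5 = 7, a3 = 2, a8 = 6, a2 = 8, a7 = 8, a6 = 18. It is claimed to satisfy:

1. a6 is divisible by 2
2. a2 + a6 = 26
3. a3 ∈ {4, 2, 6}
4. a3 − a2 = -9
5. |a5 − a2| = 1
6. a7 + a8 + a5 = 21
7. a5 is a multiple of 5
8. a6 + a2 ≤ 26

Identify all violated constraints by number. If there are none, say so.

1. 18 / 2 = 9, so 2 divides 18 — OK.
2. a2 + a6 = 8 + 18 = 26 — OK.
3. a3 = 2 is in {4, 2, 6} — OK.
4. a3 − a2 = 2 − 8 = -6, not -9 — violated.
5. |7 − 8| = 1 — OK.
6. a7 + a8 + a5 = 8 + 6 + 7 = 21 — OK.
7. 7 = 5×1 + 2, so 5 does not divide 7 — violated.
8. a6 + a2 = 18 + 8 = 26; 26 ≤ 26 — OK.

Violated: 4 and 7.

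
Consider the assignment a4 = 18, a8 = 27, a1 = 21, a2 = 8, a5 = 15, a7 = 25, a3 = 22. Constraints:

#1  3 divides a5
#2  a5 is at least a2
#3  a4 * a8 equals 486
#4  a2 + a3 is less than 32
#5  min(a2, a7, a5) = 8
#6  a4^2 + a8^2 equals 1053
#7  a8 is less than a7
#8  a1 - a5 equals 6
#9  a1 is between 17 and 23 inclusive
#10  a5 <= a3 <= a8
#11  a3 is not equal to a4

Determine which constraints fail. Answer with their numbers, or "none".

#1 15 / 3 = 5, so 3 divides 15 — OK.
#2 a5 = 15, a2 = 8; 15 ≥ 8 — OK.
#3 a4 * a8 = 18 * 27 = 486 — OK.
#4 a2 + a3 = 8 + 22 = 30; 30 < 32 — OK.
#5 min(8, 25, 15) = 8 — OK.
#6 a4^2 + a8^2 = 18^2 + 27^2 = 324 + 729 = 1053 — OK.
#7 a8 = 27, a7 = 25; 27 ≥ 25 (want <) — violated.
#8 a1 - a5 = 21 - 15 = 6 — OK.
#9 a1 = 21 lies in [17, 23] — OK.
#10 values 15 <= 22 <= 27 — OK.
#11 a3 = 22, a4 = 18; distinct — OK.

Violated: 7.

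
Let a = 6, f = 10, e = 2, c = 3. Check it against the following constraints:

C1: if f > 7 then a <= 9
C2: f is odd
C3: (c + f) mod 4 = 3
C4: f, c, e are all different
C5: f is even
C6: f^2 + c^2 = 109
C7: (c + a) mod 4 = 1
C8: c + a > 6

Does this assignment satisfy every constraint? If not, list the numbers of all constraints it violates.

C1: f = 10 > 7, so we need a ≤ 9; a = 6 ≤ 9 — holds.
C2: f = 10 is even — fails.
C3: c + f = 13; 13 mod 4 = 1, not 3 — fails.
C4: values 10, 3, 2 are pairwise distinct — holds.
C5: f = 10 is even — holds.
C6: f^2 + c^2 = 10^2 + 3^2 = 100 + 9 = 109 — holds.
C7: c + a = 9; 9 mod 4 = 1 — holds.
C8: c + a = 3 + 6 = 9; 9 > 6 — holds.

The assignment fails constraints 2 and 3.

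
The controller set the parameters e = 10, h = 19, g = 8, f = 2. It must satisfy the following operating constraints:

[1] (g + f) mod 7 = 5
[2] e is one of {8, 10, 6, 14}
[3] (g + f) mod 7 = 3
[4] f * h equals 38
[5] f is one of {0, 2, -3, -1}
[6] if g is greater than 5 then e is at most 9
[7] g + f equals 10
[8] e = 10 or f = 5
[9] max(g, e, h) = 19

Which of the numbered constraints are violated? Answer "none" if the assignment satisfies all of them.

Constraints 1 and 6 do not hold.

[1] g + f = 10; 10 mod 7 = 3, not 5 — violated.
[2] e = 10 is in {8, 10, 6, 14} — OK.
[3] g + f = 10; 10 mod 7 = 3 — OK.
[4] f * h = 2 * 19 = 38 — OK.
[5] f = 2 is in {0, 2, -3, -1} — OK.
[6] g = 8 > 5, so we need e ≤ 9; but e = 10 > 9 — violated.
[7] g + f = 8 + 2 = 10 — OK.
[8] e = 10 = 10 (first disjunct) — OK.
[9] max(8, 10, 19) = 19 — OK.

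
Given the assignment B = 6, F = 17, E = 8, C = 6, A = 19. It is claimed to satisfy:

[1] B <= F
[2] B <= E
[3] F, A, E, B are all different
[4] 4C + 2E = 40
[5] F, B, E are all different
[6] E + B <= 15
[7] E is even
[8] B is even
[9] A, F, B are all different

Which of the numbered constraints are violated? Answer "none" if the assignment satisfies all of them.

[1] B = 6, F = 17; 6 ≤ 17  OK
[2] B = 6, E = 8; 6 ≤ 8  OK
[3] values 17, 19, 8, 6 are pairwise distinct  OK
[4] 4C + 2E = 4(6) + 2(8) = 40  OK
[5] values 17, 6, 8 are pairwise distinct  OK
[6] E + B = 8 + 6 = 14; 14 ≤ 15  OK
[7] E = 8 is even  OK
[8] B = 6 is even  OK
[9] values 19, 17, 6 are pairwise distinct  OK

Yes — all constraints hold.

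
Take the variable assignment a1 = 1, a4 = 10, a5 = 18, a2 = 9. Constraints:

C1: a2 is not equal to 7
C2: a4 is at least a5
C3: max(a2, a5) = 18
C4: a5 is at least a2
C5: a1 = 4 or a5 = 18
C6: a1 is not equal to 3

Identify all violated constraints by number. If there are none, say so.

C1: a2 = 9, and 9 ≠ 7  yes
C2: a4 = 10, a5 = 18; 10 < 18 (want ≥)  no
C3: max(9, 18) = 18  yes
C4: a5 = 18, a2 = 9; 18 ≥ 9  yes
C5: a1 = 1 ≠ 4, but a5 = 18 = 18 (second disjunct)  yes
C6: a1 = 1, and 1 ≠ 3  yes

Violated: 2.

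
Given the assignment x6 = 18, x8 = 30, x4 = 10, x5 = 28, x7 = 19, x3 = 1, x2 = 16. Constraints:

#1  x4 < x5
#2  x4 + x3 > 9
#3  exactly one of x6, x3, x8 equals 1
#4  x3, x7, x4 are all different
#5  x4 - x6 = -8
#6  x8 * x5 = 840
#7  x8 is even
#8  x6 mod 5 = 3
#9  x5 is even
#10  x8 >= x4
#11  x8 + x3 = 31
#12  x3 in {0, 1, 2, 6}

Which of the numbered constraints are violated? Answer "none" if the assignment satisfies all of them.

No violations.

#1 x4 = 10, x5 = 28; 10 < 28  true
#2 x4 + x3 = 10 + 1 = 11; 11 > 9  true
#3 x6=18, x3=1, x8=30; 1 of them equals 1  true
#4 values 1, 19, 10 are pairwise distinct  true
#5 x4 - x6 = 10 - 18 = -8  true
#6 x8 * x5 = 30 * 28 = 840  true
#7 x8 = 30 is even  true
#8 18 mod 5 = 3  true
#9 x5 = 28 is even  true
#10 x8 = 30, x4 = 10; 30 ≥ 10  true
#11 x8 + x3 = 30 + 1 = 31  true
#12 x3 = 1 is in {0, 1, 2, 6}  true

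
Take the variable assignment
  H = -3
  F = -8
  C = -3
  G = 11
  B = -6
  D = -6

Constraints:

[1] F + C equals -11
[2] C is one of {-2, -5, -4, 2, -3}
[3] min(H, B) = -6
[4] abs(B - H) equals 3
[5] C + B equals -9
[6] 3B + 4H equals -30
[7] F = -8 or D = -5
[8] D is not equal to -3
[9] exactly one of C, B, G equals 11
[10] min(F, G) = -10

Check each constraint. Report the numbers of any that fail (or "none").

Constraint 10 does not hold.

[1] F + C = -8 + (-3) = -11 — OK.
[2] C = -3 is in {-2, -5, -4, 2, -3} — OK.
[3] min(-3, -6) = -6 — OK.
[4] abs(-6 - (-3)) = 3 — OK.
[5] C + B = -3 + (-6) = -9 — OK.
[6] 3B + 4H = 3(-6) + 4(-3) = -30 — OK.
[7] F = -8 = -8 (first disjunct) — OK.
[8] D = -6, and -6 ≠ -3 — OK.
[9] C=-3, B=-6, G=11; 1 of them equals 11 — OK.
[10] min(-8, 11) = -8, not -10 — violated.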